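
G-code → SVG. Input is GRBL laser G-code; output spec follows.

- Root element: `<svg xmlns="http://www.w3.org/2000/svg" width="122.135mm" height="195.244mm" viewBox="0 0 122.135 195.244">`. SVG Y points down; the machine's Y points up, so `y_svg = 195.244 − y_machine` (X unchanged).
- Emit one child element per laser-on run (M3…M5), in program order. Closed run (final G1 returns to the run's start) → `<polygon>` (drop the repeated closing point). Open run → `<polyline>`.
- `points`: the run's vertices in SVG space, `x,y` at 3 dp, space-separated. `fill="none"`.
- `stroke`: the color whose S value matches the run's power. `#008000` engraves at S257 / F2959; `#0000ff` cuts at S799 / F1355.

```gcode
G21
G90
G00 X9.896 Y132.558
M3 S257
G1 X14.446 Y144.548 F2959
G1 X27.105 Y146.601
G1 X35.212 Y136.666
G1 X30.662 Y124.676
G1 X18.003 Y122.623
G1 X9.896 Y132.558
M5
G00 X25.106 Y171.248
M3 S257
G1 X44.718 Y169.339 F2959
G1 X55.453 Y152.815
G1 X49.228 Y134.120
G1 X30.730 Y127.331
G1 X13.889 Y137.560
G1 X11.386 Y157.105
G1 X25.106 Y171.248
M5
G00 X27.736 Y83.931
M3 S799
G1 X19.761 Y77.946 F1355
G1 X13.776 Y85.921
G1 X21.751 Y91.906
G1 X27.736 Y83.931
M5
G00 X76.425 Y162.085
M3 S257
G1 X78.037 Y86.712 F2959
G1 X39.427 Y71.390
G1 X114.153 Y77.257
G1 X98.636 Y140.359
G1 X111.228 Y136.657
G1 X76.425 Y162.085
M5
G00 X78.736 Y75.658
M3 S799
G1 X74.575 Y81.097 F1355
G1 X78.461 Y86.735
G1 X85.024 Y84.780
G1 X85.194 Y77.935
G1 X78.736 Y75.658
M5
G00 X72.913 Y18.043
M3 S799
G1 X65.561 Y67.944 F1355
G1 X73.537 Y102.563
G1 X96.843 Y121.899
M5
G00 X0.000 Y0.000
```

<svg xmlns="http://www.w3.org/2000/svg" width="122.135mm" height="195.244mm" viewBox="0 0 122.135 195.244">
  <polygon points="9.896,62.686 14.446,50.696 27.105,48.643 35.212,58.578 30.662,70.568 18.003,72.621" fill="none" stroke="#008000"/>
  <polygon points="25.106,23.996 44.718,25.905 55.453,42.429 49.228,61.124 30.730,67.913 13.889,57.684 11.386,38.139" fill="none" stroke="#008000"/>
  <polygon points="27.736,111.313 19.761,117.298 13.776,109.323 21.751,103.338" fill="none" stroke="#0000ff"/>
  <polygon points="76.425,33.159 78.037,108.532 39.427,123.854 114.153,117.987 98.636,54.885 111.228,58.587" fill="none" stroke="#008000"/>
  <polygon points="78.736,119.586 74.575,114.147 78.461,108.509 85.024,110.464 85.194,117.309" fill="none" stroke="#0000ff"/>
  <polyline points="72.913,177.201 65.561,127.300 73.537,92.681 96.843,73.345" fill="none" stroke="#0000ff"/>
</svg>

Machine Y-up, SVG Y-down with viewBox height 195.244, so y_svg = 195.244 − y_machine; X carries over.

Run 1: the run's S257 means `#008000` (engrave). The run returns to its start, so emit a `<polygon>` with points (Y-flipped): 9.896,62.686 14.446,50.696 27.105,48.643 35.212,58.578 30.662,70.568 18.003,72.621.

Run 2: the run's S257 means `#008000` (engrave). The run returns to its start, so emit a `<polygon>` with points (Y-flipped): 25.106,23.996 44.718,25.905 55.453,42.429 49.228,61.124 30.730,67.913 13.889,57.684 11.386,38.139.

Run 3: the run's S799 means `#0000ff` (cut). The run returns to its start, so emit a `<polygon>` with points (Y-flipped): 27.736,111.313 19.761,117.298 13.776,109.323 21.751,103.338.

Run 4: the run's S257 means `#008000` (engrave). The run returns to its start, so emit a `<polygon>` with points (Y-flipped): 76.425,33.159 78.037,108.532 39.427,123.854 114.153,117.987 98.636,54.885 111.228,58.587.

Run 5: power S799 maps to stroke `#0000ff` (cut). The run returns to its start, so emit a `<polygon>` with points (Y-flipped): 78.736,119.586 74.575,114.147 78.461,108.509 85.024,110.464 85.194,117.309.

Run 6: power S799 maps to stroke `#0000ff` (cut). The run is open, so emit a `<polyline>` with points (Y-flipped): 72.913,177.201 65.561,127.300 73.537,92.681 96.843,73.345.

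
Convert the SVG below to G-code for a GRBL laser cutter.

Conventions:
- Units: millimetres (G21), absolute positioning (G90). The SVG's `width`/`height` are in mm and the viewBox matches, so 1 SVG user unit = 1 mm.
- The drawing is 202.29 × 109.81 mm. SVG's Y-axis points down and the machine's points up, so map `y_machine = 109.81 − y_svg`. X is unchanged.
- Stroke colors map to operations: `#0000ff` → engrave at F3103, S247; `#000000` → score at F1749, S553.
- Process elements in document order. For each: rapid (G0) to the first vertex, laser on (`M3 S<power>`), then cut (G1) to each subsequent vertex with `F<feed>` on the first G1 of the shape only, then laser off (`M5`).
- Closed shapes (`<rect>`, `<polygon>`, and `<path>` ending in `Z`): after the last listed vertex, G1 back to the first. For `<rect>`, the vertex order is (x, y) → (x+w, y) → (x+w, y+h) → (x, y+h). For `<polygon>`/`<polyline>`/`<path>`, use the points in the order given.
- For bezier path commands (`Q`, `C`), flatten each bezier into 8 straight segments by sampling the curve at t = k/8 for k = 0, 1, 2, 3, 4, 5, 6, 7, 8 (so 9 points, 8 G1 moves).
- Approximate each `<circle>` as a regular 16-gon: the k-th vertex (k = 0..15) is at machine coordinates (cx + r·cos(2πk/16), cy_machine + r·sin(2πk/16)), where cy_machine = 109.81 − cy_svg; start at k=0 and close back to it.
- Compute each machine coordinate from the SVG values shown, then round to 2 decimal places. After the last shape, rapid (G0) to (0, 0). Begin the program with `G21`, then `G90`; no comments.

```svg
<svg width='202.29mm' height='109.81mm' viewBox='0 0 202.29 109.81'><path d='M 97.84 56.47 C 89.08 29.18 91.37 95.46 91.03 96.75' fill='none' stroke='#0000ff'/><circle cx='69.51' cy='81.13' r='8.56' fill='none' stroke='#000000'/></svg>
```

G21
G90
G0 X97.84 Y53.34
M3 S247
G1 X95.05 Y59.50 F3103
G1 X93.13 Y58.74
G1 X91.93 Y52.93
G1 X91.28 Y43.92
G1 X91.02 Y33.57
G1 X91.01 Y23.74
G1 X91.06 Y16.28
G1 X91.03 Y13.06
M5
G0 X78.07 Y28.68
M3 S553
G1 X77.42 Y31.96 F1749
G1 X75.56 Y34.73
G1 X72.79 Y36.59
G1 X69.51 Y37.24
G1 X66.23 Y36.59
G1 X63.46 Y34.73
G1 X61.60 Y31.96
G1 X60.95 Y28.68
G1 X61.60 Y25.40
G1 X63.46 Y22.63
G1 X66.23 Y20.77
G1 X69.51 Y20.12
G1 X72.79 Y20.77
G1 X75.56 Y22.63
G1 X77.42 Y25.40
G1 X78.07 Y28.68
M5
G0 X0.00 Y0.00

Since the viewBox matches the mm dimensions, user units are millimetres directly. The only transform is the Y-flip y_m = 109.81 − y_svg.

Shape 1 is a cubic bezier drawn with `<path>`. Its stroke #0000ff means engrave at S247, F3103. After flipping Y the toolpath is (97.84,53.34) → (95.05,59.50) → (93.13,58.74) → (91.93,52.93) → (91.28,43.92) → (91.02,33.57) → (91.01,23.74) → (91.06,16.28) → (91.03,13.06).

Shape 2 is a circle drawn with `<circle>`. Its stroke #000000 means score at S553, F1749. After flipping Y the toolpath is (78.07,28.68) → (77.42,31.96) → (75.56,34.73) → (72.79,36.59) → (69.51,37.24) → (66.23,36.59) → (63.46,34.73) → (61.60,31.96) → (60.95,28.68) → (61.60,25.40) → (63.46,22.63) → (66.23,20.77) → (69.51,20.12) → (72.79,20.77) → (75.56,22.63) → (77.42,25.40) → (78.07,28.68), returning to the start.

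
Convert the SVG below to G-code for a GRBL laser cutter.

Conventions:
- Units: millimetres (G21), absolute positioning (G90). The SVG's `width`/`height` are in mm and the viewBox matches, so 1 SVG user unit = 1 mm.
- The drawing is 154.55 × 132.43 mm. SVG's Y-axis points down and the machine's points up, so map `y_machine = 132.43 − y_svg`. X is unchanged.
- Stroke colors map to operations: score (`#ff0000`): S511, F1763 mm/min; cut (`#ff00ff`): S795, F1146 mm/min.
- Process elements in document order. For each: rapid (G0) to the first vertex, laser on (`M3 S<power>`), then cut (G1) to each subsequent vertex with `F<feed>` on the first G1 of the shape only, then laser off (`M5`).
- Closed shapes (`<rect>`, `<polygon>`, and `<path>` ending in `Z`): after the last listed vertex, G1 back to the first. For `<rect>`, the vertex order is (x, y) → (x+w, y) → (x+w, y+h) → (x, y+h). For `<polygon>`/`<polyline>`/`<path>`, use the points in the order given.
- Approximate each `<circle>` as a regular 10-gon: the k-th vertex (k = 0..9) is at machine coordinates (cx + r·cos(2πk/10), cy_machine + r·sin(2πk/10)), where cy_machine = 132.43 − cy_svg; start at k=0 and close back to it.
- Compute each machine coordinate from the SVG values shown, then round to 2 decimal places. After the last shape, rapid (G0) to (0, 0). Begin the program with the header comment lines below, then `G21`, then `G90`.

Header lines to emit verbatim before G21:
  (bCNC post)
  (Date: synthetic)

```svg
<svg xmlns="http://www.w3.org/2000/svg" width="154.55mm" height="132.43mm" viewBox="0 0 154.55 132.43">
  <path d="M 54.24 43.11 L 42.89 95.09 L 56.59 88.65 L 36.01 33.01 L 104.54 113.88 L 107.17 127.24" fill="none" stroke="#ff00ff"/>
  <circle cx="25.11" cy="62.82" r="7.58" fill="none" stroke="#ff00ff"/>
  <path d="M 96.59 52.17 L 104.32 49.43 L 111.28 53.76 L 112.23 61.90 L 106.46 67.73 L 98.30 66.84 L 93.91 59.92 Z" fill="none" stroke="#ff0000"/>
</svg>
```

Since the viewBox matches the mm dimensions, user units are millimetres directly. The only transform is the Y-flip y_m = 132.43 − y_svg.

Shape 1 is a open polyline drawn with `<path>`. Its stroke #ff00ff means cut at S795, F1146. After flipping Y the toolpath is (54.24,89.32) → (42.89,37.34) → (56.59,43.78) → (36.01,99.42) → (104.54,18.55) → (107.17,5.19).

Shape 2 is a circle drawn with `<circle>`. Its stroke #ff00ff means cut at S795, F1146. After flipping Y the toolpath is (32.69,69.61) → (31.24,74.07) → (27.45,76.82) → (22.77,76.82) → (18.98,74.07) → (17.53,69.61) → (18.98,65.15) → (22.77,62.40) → (27.45,62.40) → (31.24,65.15) → (32.69,69.61), returning to the start.

Shape 3 is a regular polygon drawn with `<path>`. Its stroke #ff0000 means score at S511, F1763. After flipping Y the toolpath is (96.59,80.26) → (104.32,83.00) → (111.28,78.67) → (112.23,70.53) → (106.46,64.70) → (98.30,65.59) → (93.91,72.51) → (96.59,80.26), returning to the start.

(bCNC post)
(Date: synthetic)
G21
G90
G0 X54.24 Y89.32
M3 S795
G1 X42.89 Y37.34 F1146
G1 X56.59 Y43.78
G1 X36.01 Y99.42
G1 X104.54 Y18.55
G1 X107.17 Y5.19
M5
G0 X32.69 Y69.61
M3 S795
G1 X31.24 Y74.07 F1146
G1 X27.45 Y76.82
G1 X22.77 Y76.82
G1 X18.98 Y74.07
G1 X17.53 Y69.61
G1 X18.98 Y65.15
G1 X22.77 Y62.40
G1 X27.45 Y62.40
G1 X31.24 Y65.15
G1 X32.69 Y69.61
M5
G0 X96.59 Y80.26
M3 S511
G1 X104.32 Y83.00 F1763
G1 X111.28 Y78.67
G1 X112.23 Y70.53
G1 X106.46 Y64.70
G1 X98.30 Y65.59
G1 X93.91 Y72.51
G1 X96.59 Y80.26
M5
G0 X0.00 Y0.00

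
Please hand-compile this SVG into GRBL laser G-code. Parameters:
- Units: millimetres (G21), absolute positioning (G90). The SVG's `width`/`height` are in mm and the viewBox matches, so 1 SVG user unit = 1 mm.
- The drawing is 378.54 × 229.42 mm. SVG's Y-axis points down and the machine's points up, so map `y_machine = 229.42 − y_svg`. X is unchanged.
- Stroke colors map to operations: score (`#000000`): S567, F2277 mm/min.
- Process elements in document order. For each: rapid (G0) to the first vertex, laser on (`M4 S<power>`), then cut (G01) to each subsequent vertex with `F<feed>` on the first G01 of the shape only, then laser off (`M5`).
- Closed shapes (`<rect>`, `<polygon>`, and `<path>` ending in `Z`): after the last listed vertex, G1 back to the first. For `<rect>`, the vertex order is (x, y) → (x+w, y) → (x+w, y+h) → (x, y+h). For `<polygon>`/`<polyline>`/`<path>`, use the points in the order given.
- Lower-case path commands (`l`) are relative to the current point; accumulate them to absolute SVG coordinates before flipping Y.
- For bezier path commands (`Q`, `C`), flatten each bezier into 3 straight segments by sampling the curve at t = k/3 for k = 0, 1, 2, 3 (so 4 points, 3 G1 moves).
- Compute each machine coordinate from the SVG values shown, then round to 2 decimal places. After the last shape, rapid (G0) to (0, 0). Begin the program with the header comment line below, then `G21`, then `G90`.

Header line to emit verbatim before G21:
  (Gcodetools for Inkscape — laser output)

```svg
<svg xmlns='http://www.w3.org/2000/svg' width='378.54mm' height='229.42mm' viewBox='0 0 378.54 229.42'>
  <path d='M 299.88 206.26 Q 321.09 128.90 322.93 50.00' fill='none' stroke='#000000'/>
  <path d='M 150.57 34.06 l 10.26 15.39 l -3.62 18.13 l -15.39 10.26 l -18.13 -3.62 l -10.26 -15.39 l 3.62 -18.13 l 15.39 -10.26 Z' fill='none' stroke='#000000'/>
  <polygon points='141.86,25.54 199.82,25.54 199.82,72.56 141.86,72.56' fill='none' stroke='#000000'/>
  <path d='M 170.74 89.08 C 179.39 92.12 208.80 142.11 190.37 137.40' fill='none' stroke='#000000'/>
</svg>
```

Since the viewBox matches the mm dimensions, user units are millimetres directly. The only transform is the Y-flip y_m = 229.42 − y_svg.

Shape 1 is a quadratic bezier drawn with `<path>`. Its stroke #000000 means score at S567, F2277. After flipping Y the toolpath is (299.88,23.16) → (311.87,74.90) → (319.55,126.99) → (322.93,179.42).

Shape 2 is a regular polygon drawn with `<path>`. Its stroke #000000 means score at S567, F2277. After flipping Y the toolpath is (150.57,195.36) → (160.83,179.97) → (157.21,161.84) → (141.82,151.58) → (123.69,155.20) → (113.43,170.59) → (117.05,188.72) → (132.44,198.98) → (150.57,195.36), returning to the start.

Shape 3 is a rectangle drawn with `<polygon>`. Its stroke #000000 means score at S567, F2277. After flipping Y the toolpath is (141.86,203.88) → (199.82,203.88) → (199.82,156.86) → (141.86,156.86) → (141.86,203.88), returning to the start.

Shape 4 is a cubic bezier drawn with `<path>`. Its stroke #000000 means score at S567, F2277. After flipping Y the toolpath is (170.74,140.34) → (183.77,125.41) → (195.39,101.78) → (190.37,92.02).

(Gcodetools for Inkscape — laser output)
G21
G90
G0 X299.88 Y23.16
M4 S567
G01 X311.87 Y74.90 F2277
G01 X319.55 Y126.99
G01 X322.93 Y179.42
M5
G0 X150.57 Y195.36
M4 S567
G01 X160.83 Y179.97 F2277
G01 X157.21 Y161.84
G01 X141.82 Y151.58
G01 X123.69 Y155.20
G01 X113.43 Y170.59
G01 X117.05 Y188.72
G01 X132.44 Y198.98
G01 X150.57 Y195.36
M5
G0 X141.86 Y203.88
M4 S567
G01 X199.82 Y203.88 F2277
G01 X199.82 Y156.86
G01 X141.86 Y156.86
G01 X141.86 Y203.88
M5
G0 X170.74 Y140.34
M4 S567
G01 X183.77 Y125.41 F2277
G01 X195.39 Y101.78
G01 X190.37 Y92.02
M5
G0 X0.00 Y0.00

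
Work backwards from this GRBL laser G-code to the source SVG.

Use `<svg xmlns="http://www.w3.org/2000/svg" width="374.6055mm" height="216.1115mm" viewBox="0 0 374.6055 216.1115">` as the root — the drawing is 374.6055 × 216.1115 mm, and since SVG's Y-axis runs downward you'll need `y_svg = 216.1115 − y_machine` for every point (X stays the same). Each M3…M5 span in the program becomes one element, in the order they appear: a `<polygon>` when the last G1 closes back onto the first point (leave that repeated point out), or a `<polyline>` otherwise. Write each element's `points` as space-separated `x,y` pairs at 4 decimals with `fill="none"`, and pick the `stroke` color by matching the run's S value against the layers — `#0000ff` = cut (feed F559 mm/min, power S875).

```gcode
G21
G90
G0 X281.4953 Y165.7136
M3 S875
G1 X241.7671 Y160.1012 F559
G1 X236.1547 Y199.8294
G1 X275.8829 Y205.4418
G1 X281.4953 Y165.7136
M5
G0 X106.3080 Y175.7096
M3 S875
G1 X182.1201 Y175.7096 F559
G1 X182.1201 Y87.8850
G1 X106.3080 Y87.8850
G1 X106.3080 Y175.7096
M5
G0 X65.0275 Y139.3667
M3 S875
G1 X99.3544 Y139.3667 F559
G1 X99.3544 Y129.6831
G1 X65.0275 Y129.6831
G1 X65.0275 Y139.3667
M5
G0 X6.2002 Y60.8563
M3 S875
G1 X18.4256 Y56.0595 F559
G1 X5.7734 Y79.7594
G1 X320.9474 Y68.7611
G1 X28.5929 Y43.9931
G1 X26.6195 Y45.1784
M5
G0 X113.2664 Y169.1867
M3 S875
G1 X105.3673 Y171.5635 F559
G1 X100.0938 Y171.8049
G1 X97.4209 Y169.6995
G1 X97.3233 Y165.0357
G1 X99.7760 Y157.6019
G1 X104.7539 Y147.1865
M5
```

y_svg = 216.1115 − y_m. Every run uses S875, so all elements get stroke `#0000ff` (cut).

[1] closed run; points: 281.4953,50.3979 241.7671,56.0103 236.1547,16.2821 275.8829,10.6697

[2] closed run; points: 106.3080,40.4019 182.1201,40.4019 182.1201,128.2265 106.3080,128.2265

[3] closed run; points: 65.0275,76.7448 99.3544,76.7448 99.3544,86.4284 65.0275,86.4284

[4] open run; points: 6.2002,155.2552 18.4256,160.0520 5.7734,136.3521 320.9474,147.3504 28.5929,172.1184 26.6195,170.9331

[5] open run; points: 113.2664,46.9248 105.3673,44.5480 100.0938,44.3066 97.4209,46.4120 97.3233,51.0758 99.7760,58.5096 104.7539,68.9250

<svg xmlns="http://www.w3.org/2000/svg" width="374.6055mm" height="216.1115mm" viewBox="0 0 374.6055 216.1115">
  <polygon points="281.4953,50.3979 241.7671,56.0103 236.1547,16.2821 275.8829,10.6697" fill="none" stroke="#0000ff"/>
  <polygon points="106.3080,40.4019 182.1201,40.4019 182.1201,128.2265 106.3080,128.2265" fill="none" stroke="#0000ff"/>
  <polygon points="65.0275,76.7448 99.3544,76.7448 99.3544,86.4284 65.0275,86.4284" fill="none" stroke="#0000ff"/>
  <polyline points="6.2002,155.2552 18.4256,160.0520 5.7734,136.3521 320.9474,147.3504 28.5929,172.1184 26.6195,170.9331" fill="none" stroke="#0000ff"/>
  <polyline points="113.2664,46.9248 105.3673,44.5480 100.0938,44.3066 97.4209,46.4120 97.3233,51.0758 99.7760,58.5096 104.7539,68.9250" fill="none" stroke="#0000ff"/>
</svg>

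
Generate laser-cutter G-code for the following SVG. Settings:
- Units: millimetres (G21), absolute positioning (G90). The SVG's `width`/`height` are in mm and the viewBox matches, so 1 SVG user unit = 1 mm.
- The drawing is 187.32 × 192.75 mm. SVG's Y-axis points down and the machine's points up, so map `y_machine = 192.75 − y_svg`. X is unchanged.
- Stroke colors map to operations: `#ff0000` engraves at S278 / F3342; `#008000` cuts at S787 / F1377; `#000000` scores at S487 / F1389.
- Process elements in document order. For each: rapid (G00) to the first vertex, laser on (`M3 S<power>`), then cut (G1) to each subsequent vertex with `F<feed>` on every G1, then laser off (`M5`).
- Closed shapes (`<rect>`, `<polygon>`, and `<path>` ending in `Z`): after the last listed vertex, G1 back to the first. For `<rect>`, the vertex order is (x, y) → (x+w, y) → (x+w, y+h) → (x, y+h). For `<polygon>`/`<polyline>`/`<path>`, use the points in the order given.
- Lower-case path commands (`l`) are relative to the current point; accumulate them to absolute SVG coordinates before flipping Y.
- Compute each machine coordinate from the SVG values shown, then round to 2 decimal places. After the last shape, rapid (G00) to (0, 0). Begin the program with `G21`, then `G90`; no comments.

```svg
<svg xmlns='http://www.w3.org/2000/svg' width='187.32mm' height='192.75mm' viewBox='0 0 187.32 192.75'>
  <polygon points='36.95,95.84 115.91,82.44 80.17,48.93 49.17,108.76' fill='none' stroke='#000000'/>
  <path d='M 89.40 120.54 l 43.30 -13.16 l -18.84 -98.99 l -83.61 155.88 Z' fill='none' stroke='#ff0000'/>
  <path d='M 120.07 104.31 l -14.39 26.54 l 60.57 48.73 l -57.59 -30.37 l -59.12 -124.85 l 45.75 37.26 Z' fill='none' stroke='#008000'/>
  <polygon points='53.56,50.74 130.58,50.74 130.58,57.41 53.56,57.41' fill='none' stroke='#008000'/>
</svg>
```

viewBox `0 0 187.32 192.75` with mm width/height → 1 unit = 1 mm. Flip: y_m = 192.75 − y_svg.

**Shape 1** — `<polygon>` closed polygon, stroke `#000000` → score (S487, F1389). Machine vertices: (36.95,96.91) → (115.91,110.31) → (80.17,143.82) → (49.17,83.99) → (36.95,96.91). Closed: final G1 returns to the first vertex.

**Shape 2** — `<path>` closed polygon, stroke `#ff0000` → engrave (S278, F3342). Machine vertices: (89.40,72.21) → (132.70,85.37) → (113.86,184.36) → (30.25,28.48) → (89.40,72.21). Closed: final G1 returns to the first vertex.

**Shape 3** — `<path>` closed polygon, stroke `#008000` → cut (S787, F1377). Machine vertices: (120.07,88.44) → (105.68,61.90) → (166.25,13.17) → (108.66,43.54) → (49.54,168.39) → (95.29,131.13) → (120.07,88.44). Closed: final G1 returns to the first vertex.

**Shape 4** — `<polygon>` rectangle, stroke `#008000` → cut (S787, F1377). Machine vertices: (53.56,142.01) → (130.58,142.01) → (130.58,135.34) → (53.56,135.34) → (53.56,142.01). Closed: final G1 returns to the first vertex.

G21
G90
G00 X36.95 Y96.91
M3 S487
G1 X115.91 Y110.31 F1389
G1 X80.17 Y143.82 F1389
G1 X49.17 Y83.99 F1389
G1 X36.95 Y96.91 F1389
M5
G00 X89.40 Y72.21
M3 S278
G1 X132.70 Y85.37 F3342
G1 X113.86 Y184.36 F3342
G1 X30.25 Y28.48 F3342
G1 X89.40 Y72.21 F3342
M5
G00 X120.07 Y88.44
M3 S787
G1 X105.68 Y61.90 F1377
G1 X166.25 Y13.17 F1377
G1 X108.66 Y43.54 F1377
G1 X49.54 Y168.39 F1377
G1 X95.29 Y131.13 F1377
G1 X120.07 Y88.44 F1377
M5
G00 X53.56 Y142.01
M3 S787
G1 X130.58 Y142.01 F1377
G1 X130.58 Y135.34 F1377
G1 X53.56 Y135.34 F1377
G1 X53.56 Y142.01 F1377
M5
G00 X0.00 Y0.00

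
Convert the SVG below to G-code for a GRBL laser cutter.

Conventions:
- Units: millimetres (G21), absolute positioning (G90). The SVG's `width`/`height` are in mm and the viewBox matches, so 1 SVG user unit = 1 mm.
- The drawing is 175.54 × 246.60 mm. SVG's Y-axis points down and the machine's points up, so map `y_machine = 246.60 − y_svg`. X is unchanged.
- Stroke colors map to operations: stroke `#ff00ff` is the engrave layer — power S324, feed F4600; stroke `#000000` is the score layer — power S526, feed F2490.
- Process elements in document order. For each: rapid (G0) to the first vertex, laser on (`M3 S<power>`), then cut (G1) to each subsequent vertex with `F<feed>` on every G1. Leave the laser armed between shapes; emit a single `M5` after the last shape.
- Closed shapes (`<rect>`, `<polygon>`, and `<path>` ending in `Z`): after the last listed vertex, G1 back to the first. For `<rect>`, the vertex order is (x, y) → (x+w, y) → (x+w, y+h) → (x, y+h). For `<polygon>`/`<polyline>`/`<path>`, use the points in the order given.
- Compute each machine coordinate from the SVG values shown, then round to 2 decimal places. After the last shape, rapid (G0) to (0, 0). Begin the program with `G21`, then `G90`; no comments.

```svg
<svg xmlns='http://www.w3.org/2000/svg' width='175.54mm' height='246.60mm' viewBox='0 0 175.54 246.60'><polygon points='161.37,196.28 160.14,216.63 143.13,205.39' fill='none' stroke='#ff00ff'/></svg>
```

G21
G90
G0 X161.37 Y50.32
M3 S324
G1 X160.14 Y29.97 F4600
G1 X143.13 Y41.21 F4600
G1 X161.37 Y50.32 F4600
M5
G0 X0.00 Y0.00

1 u = 1 mm; y_m = 246.60 − y.

[1] `<polygon>` regular polygon, #ff00ff→engrave S324 F4600: (161.37,50.32) → (160.14,29.97) → (143.13,41.21) → (161.37,50.32) (closed)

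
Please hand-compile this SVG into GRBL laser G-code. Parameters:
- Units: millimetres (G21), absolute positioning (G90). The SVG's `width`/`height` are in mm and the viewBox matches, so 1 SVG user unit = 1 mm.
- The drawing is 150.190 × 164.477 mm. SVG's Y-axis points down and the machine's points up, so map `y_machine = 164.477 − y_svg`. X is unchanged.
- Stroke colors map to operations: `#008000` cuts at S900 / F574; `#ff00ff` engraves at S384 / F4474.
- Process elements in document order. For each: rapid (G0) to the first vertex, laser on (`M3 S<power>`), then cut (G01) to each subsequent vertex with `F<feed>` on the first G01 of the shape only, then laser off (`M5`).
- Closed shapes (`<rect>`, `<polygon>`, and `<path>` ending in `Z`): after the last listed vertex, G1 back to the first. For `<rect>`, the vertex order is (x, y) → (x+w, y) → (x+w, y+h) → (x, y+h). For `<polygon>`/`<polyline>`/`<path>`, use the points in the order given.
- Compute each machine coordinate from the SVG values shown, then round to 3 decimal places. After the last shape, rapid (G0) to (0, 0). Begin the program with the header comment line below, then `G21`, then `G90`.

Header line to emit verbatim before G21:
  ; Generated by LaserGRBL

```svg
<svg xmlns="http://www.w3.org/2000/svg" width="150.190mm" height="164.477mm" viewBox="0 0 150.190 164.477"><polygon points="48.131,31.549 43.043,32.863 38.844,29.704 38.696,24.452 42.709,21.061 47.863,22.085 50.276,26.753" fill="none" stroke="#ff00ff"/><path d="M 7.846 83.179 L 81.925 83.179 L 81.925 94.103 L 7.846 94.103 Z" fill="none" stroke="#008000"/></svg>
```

Since the viewBox matches the mm dimensions, user units are millimetres directly. The only transform is the Y-flip y_m = 164.477 − y_svg.

Shape 1 is a regular polygon drawn with `<polygon>`. Its stroke #ff00ff means engrave at S384, F4474. After flipping Y the toolpath is (48.131,132.928) → (43.043,131.614) → (38.844,134.773) → (38.696,140.025) → (42.709,143.416) → (47.863,142.392) → (50.276,137.724) → (48.131,132.928), returning to the start.

Shape 2 is a rectangle drawn with `<path>`. Its stroke #008000 means cut at S900, F574. After flipping Y the toolpath is (7.846,81.298) → (81.925,81.298) → (81.925,70.374) → (7.846,70.374) → (7.846,81.298), returning to the start.

; Generated by LaserGRBL
G21
G90
G0 X48.131 Y132.928
M3 S384
G01 X43.043 Y131.614 F4474
G01 X38.844 Y134.773
G01 X38.696 Y140.025
G01 X42.709 Y143.416
G01 X47.863 Y142.392
G01 X50.276 Y137.724
G01 X48.131 Y132.928
M5
G0 X7.846 Y81.298
M3 S900
G01 X81.925 Y81.298 F574
G01 X81.925 Y70.374
G01 X7.846 Y70.374
G01 X7.846 Y81.298
M5
G0 X0.000 Y0.000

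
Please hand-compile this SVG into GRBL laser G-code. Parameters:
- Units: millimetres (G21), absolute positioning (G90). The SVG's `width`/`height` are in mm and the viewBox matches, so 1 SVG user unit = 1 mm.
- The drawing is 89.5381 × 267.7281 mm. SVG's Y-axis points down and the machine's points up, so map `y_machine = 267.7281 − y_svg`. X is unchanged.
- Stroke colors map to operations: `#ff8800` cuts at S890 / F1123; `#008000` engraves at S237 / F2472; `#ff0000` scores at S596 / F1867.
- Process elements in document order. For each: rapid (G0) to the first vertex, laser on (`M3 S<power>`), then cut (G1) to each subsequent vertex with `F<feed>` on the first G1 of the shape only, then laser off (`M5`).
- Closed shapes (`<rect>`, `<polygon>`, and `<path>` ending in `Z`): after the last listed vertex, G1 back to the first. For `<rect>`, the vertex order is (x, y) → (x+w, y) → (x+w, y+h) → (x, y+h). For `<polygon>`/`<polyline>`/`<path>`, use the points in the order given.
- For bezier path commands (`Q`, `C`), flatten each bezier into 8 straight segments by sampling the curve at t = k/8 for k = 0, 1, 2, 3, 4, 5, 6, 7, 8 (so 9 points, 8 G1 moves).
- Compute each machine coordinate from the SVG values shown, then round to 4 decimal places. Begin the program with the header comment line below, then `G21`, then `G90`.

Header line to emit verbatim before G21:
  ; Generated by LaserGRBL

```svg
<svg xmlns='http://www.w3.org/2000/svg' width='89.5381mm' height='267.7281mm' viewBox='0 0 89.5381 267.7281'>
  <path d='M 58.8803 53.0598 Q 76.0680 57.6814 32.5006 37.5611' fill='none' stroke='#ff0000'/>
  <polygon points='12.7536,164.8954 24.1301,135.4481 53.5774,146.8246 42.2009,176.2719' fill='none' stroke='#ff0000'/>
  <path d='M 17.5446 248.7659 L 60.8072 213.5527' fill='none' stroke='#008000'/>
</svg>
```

; Generated by LaserGRBL
G21
G90
G0 X58.8803 Y214.6683
M3 S596
G1 X62.2279 Y213.8995 F1867
G1 X63.6770 Y213.9039
G1 X63.2274 Y214.6814
G1 X60.8792 Y216.2322
G1 X56.6325 Y218.5561
G1 X50.4871 Y221.6532
G1 X42.4432 Y225.5235
G1 X32.5006 Y230.1670
M5
G0 X12.7536 Y102.8327
M3 S596
G1 X24.1301 Y132.2800 F1867
G1 X53.5774 Y120.9035
G1 X42.2009 Y91.4562
G1 X12.7536 Y102.8327
M5
G0 X17.5446 Y18.9622
M3 S237
G1 X60.8072 Y54.1754 F2472
M5

Since the viewBox matches the mm dimensions, user units are millimetres directly. The only transform is the Y-flip y_m = 267.7281 − y_svg.

Shape 1 is a quadratic bezier drawn with `<path>`. Its stroke #ff0000 means score at S596, F1867. After flipping Y the toolpath is (58.8803,214.6683) → (62.2279,213.8995) → (63.6770,213.9039) → (63.2274,214.6814) → (60.8792,216.2322) → (56.6325,218.5561) → (50.4871,221.6532) → (42.4432,225.5235) → (32.5006,230.1670).

Shape 2 is a regular polygon drawn with `<polygon>`. Its stroke #ff0000 means score at S596, F1867. After flipping Y the toolpath is (12.7536,102.8327) → (24.1301,132.2800) → (53.5774,120.9035) → (42.2009,91.4562) → (12.7536,102.8327), returning to the start.

Shape 3 is a line segment drawn with `<path>`. Its stroke #008000 means engrave at S237, F2472. After flipping Y the toolpath is (17.5446,18.9622) → (60.8072,54.1754).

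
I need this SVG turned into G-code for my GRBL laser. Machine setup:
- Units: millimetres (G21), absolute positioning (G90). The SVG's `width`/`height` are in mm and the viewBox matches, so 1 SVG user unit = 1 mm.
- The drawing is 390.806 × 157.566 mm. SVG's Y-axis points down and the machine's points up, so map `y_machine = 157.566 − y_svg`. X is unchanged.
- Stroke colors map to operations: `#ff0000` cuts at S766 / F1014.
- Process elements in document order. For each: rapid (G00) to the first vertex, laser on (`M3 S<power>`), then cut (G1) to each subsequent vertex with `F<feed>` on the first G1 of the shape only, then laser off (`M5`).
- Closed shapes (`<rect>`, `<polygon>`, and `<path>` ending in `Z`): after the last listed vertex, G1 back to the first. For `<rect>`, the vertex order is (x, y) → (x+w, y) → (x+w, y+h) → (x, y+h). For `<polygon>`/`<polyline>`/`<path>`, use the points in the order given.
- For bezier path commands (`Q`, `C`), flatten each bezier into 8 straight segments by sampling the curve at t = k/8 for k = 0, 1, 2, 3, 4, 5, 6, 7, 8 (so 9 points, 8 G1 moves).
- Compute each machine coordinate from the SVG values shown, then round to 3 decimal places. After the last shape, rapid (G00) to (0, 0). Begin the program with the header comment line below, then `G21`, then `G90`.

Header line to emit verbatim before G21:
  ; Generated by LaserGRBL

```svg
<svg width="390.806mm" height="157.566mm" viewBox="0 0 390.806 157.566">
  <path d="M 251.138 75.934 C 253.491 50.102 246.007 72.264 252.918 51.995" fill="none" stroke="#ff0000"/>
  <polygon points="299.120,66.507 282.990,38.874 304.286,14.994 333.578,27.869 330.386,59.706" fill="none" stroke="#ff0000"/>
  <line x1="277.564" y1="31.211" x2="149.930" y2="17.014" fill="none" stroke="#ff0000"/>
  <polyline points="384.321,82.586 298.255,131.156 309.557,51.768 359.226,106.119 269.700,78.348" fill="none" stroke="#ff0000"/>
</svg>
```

1 u = 1 mm; y_m = 157.566 − y.

[1] `<path>` cubic bezier, #ff0000→cut S766 F1014: (251.138,81.632) → (251.607,89.246) → (251.437,93.420) → (250.913,95.214) → (250.319,95.688) → (249.938,95.900) → (250.055,96.912) → (250.954,99.782) → (252.918,105.571)

[2] `<polygon>` regular polygon, #ff0000→cut S766 F1014: (299.120,91.059) → (282.990,118.692) → (304.286,142.572) → (333.578,129.697) → (330.386,97.860) → (299.120,91.059) (closed)

[3] `<line>` line segment, #ff0000→cut S766 F1014: (277.564,126.355) → (149.930,140.552)

[4] `<polyline>` open polyline, #ff0000→cut S766 F1014: (384.321,74.980) → (298.255,26.410) → (309.557,105.798) → (359.226,51.447) → (269.700,79.218)

; Generated by LaserGRBL
G21
G90
G00 X251.138 Y81.632
M3 S766
G1 X251.607 Y89.246 F1014
G1 X251.437 Y93.420
G1 X250.913 Y95.214
G1 X250.319 Y95.688
G1 X249.938 Y95.900
G1 X250.055 Y96.912
G1 X250.954 Y99.782
G1 X252.918 Y105.571
M5
G00 X299.120 Y91.059
M3 S766
G1 X282.990 Y118.692 F1014
G1 X304.286 Y142.572
G1 X333.578 Y129.697
G1 X330.386 Y97.860
G1 X299.120 Y91.059
M5
G00 X277.564 Y126.355
M3 S766
G1 X149.930 Y140.552 F1014
M5
G00 X384.321 Y74.980
M3 S766
G1 X298.255 Y26.410 F1014
G1 X309.557 Y105.798
G1 X359.226 Y51.447
G1 X269.700 Y79.218
M5
G00 X0.000 Y0.000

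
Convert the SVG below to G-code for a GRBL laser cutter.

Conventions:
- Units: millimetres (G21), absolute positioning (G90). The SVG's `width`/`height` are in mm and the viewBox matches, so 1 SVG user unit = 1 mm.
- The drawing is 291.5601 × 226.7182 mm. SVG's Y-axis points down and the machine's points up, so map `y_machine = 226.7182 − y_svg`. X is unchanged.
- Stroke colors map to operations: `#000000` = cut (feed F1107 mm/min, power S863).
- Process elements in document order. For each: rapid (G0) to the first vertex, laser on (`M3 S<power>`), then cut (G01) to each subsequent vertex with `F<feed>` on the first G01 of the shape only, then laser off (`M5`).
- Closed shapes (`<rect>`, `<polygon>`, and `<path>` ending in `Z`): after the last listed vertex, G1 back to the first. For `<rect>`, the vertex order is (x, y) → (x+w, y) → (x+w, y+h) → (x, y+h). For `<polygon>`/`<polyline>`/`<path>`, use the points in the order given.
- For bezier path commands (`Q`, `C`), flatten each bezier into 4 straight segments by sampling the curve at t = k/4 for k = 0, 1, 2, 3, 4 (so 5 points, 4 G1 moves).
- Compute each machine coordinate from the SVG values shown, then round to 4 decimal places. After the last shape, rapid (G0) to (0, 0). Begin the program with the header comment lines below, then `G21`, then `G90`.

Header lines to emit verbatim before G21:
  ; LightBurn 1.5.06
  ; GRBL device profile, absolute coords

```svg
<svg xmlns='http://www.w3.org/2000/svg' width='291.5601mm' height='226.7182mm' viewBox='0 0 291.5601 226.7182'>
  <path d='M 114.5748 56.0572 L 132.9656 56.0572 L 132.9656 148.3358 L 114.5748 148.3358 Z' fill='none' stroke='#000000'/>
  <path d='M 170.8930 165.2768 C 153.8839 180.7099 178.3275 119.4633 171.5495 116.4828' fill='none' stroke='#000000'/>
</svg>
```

1 u = 1 mm; y_m = 226.7182 − y.

[1] `<path>` rectangle, #000000→cut S863 F1107: (114.5748,170.6610) → (132.9656,170.6610) → (132.9656,78.3824) → (114.5748,78.3824) → (114.5748,170.6610) (closed)

[2] `<path>` cubic bezier, #000000→cut S863 F1107: (170.8930,61.4414) → (164.7730,62.1355) → (167.3846,78.9333) → (171.9145,99.1837) → (171.5495,110.2354)

; LightBurn 1.5.06
; GRBL device profile, absolute coords
G21
G90
G0 X114.5748 Y170.6610
M3 S863
G01 X132.9656 Y170.6610 F1107
G01 X132.9656 Y78.3824
G01 X114.5748 Y78.3824
G01 X114.5748 Y170.6610
M5
G0 X170.8930 Y61.4414
M3 S863
G01 X164.7730 Y62.1355 F1107
G01 X167.3846 Y78.9333
G01 X171.9145 Y99.1837
G01 X171.5495 Y110.2354
M5
G0 X0.0000 Y0.0000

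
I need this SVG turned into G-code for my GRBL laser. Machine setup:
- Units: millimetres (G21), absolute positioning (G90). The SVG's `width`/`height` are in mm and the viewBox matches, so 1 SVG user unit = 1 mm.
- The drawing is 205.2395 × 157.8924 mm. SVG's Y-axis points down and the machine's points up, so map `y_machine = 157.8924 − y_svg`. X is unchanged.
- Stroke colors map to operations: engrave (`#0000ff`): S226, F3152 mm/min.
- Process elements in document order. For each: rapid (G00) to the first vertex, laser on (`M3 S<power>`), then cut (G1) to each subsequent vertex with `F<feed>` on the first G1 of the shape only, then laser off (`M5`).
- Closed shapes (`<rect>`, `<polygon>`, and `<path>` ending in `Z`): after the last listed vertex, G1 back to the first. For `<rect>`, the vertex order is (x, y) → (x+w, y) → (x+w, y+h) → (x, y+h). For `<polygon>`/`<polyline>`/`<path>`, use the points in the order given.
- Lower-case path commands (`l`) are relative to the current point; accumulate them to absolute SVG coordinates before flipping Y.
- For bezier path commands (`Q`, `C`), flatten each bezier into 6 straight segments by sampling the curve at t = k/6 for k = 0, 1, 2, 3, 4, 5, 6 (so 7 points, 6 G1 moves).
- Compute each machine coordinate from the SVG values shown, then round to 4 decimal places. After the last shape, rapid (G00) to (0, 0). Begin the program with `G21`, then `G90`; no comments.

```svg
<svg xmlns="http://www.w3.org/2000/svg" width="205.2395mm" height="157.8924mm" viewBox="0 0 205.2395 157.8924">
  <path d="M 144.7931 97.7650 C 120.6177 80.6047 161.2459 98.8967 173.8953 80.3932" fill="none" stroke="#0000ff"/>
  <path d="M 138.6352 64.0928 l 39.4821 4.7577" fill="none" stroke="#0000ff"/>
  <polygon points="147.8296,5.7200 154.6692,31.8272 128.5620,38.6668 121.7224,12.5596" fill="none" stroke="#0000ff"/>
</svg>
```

G21
G90
G00 X144.7931 Y60.1274
M3 S226
G1 X137.6762 Y66.0877 F3152
G1 X138.7825 Y68.1461
G1 X145.5349 Y68.3096
G1 X155.3560 Y68.5850
G1 X165.6686 Y70.9793
G1 X173.8953 Y77.4992
M5
G00 X138.6352 Y93.7996
M3 S226
G1 X178.1173 Y89.0419 F3152
M5
G00 X147.8296 Y152.1724
M3 S226
G1 X154.6692 Y126.0652 F3152
G1 X128.5620 Y119.2256
G1 X121.7224 Y145.3328
G1 X147.8296 Y152.1724
M5
G00 X0.0000 Y0.0000

Since the viewBox matches the mm dimensions, user units are millimetres directly. The only transform is the Y-flip y_m = 157.8924 − y_svg.

Shape 1 is a cubic bezier drawn with `<path>`. Its stroke #0000ff means engrave at S226, F3152. After flipping Y the toolpath is (144.7931,60.1274) → (137.6762,66.0877) → (138.7825,68.1461) → (145.5349,68.3096) → (155.3560,68.5850) → (165.6686,70.9793) → (173.8953,77.4992).

Shape 2 is a line segment drawn with `<path>`. Its stroke #0000ff means engrave at S226, F3152. After flipping Y the toolpath is (138.6352,93.7996) → (178.1173,89.0419).

Shape 3 is a regular polygon drawn with `<polygon>`. Its stroke #0000ff means engrave at S226, F3152. After flipping Y the toolpath is (147.8296,152.1724) → (154.6692,126.0652) → (128.5620,119.2256) → (121.7224,145.3328) → (147.8296,152.1724), returning to the start.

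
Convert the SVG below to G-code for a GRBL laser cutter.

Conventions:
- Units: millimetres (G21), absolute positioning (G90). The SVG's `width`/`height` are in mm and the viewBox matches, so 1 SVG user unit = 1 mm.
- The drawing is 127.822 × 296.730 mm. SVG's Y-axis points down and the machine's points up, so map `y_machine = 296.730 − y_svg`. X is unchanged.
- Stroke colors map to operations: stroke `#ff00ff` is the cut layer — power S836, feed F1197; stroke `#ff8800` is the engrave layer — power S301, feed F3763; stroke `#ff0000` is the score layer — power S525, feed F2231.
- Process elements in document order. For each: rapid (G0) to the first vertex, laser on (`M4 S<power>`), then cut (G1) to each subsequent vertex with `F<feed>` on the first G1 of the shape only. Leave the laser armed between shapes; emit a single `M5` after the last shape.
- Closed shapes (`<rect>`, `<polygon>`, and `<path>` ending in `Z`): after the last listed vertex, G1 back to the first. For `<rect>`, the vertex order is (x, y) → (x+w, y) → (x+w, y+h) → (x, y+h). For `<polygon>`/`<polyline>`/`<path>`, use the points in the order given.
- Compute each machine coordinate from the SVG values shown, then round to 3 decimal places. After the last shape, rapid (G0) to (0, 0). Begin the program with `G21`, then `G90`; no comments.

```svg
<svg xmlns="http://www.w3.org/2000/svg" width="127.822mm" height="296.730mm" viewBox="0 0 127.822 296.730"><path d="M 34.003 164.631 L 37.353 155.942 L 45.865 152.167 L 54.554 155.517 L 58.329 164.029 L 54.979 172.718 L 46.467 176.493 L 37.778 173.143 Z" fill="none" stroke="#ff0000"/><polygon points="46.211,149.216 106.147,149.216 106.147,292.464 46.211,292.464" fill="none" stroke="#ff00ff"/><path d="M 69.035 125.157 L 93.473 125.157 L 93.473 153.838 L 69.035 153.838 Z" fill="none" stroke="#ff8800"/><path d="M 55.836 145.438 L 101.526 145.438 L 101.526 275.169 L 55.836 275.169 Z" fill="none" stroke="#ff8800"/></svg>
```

1 u = 1 mm; y_m = 296.730 − y.

[1] `<path>` regular polygon, #ff0000→score S525 F2231: (34.003,132.099) → (37.353,140.788) → (45.865,144.563) → (54.554,141.213) → (58.329,132.701) → (54.979,124.012) → (46.467,120.237) → (37.778,123.587) → (34.003,132.099) (closed)

[2] `<polygon>` rectangle, #ff00ff→cut S836 F1197: (46.211,147.514) → (106.147,147.514) → (106.147,4.266) → (46.211,4.266) → (46.211,147.514) (closed)

[3] `<path>` rectangle, #ff8800→engrave S301 F3763: (69.035,171.573) → (93.473,171.573) → (93.473,142.892) → (69.035,142.892) → (69.035,171.573) (closed)

[4] `<path>` rectangle, #ff8800→engrave S301 F3763: (55.836,151.292) → (101.526,151.292) → (101.526,21.561) → (55.836,21.561) → (55.836,151.292) (closed)

G21
G90
G0 X34.003 Y132.099
M4 S525
G1 X37.353 Y140.788 F2231
G1 X45.865 Y144.563
G1 X54.554 Y141.213
G1 X58.329 Y132.701
G1 X54.979 Y124.012
G1 X46.467 Y120.237
G1 X37.778 Y123.587
G1 X34.003 Y132.099
G0 X46.211 Y147.514
M4 S836
G1 X106.147 Y147.514 F1197
G1 X106.147 Y4.266
G1 X46.211 Y4.266
G1 X46.211 Y147.514
G0 X69.035 Y171.573
M4 S301
G1 X93.473 Y171.573 F3763
G1 X93.473 Y142.892
G1 X69.035 Y142.892
G1 X69.035 Y171.573
G0 X55.836 Y151.292
M4 S301
G1 X101.526 Y151.292 F3763
G1 X101.526 Y21.561
G1 X55.836 Y21.561
G1 X55.836 Y151.292
M5
G0 X0.000 Y0.000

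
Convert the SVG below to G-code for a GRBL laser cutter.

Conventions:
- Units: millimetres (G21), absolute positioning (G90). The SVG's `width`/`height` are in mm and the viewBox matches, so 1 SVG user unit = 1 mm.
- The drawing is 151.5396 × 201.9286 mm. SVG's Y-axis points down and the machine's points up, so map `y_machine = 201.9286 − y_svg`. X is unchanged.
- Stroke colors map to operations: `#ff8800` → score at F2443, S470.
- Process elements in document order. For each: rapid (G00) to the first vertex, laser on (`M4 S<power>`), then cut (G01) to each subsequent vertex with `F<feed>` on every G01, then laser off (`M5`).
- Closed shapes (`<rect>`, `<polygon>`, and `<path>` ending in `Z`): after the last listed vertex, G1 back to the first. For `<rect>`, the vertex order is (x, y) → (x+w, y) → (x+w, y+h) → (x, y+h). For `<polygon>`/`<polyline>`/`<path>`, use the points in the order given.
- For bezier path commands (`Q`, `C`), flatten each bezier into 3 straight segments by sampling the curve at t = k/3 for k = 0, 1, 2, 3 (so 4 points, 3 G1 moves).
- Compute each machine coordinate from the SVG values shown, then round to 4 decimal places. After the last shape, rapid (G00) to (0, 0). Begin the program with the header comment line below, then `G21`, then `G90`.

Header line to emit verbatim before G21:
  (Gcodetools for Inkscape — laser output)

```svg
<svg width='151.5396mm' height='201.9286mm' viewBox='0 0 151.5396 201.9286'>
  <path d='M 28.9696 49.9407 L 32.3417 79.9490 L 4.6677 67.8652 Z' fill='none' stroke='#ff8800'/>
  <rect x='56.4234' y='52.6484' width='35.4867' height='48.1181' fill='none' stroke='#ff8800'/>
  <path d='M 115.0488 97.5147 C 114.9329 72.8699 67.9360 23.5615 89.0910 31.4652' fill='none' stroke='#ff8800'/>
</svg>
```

1 u = 1 mm; y_m = 201.9286 − y.

[1] `<path>` regular polygon, #ff8800→score S470 F2443: (28.9696,151.9879) → (32.3417,121.9796) → (4.6677,134.0634) → (28.9696,151.9879) (closed)

[2] `<rect>` rectangle, #ff8800→score S470 F2443: (56.4234,149.2802) → (91.9101,149.2802) → (91.9101,101.1621) → (56.4234,101.1621) → (56.4234,149.2802) (closed)

[3] `<path>` cubic bezier, #ff8800→score S470 F2443: (115.0488,104.4139) → (103.5664,134.2475) → (86.3928,162.3288) → (89.0910,170.4634)

(Gcodetools for Inkscape — laser output)
G21
G90
G00 X28.9696 Y151.9879
M4 S470
G01 X32.3417 Y121.9796 F2443
G01 X4.6677 Y134.0634 F2443
G01 X28.9696 Y151.9879 F2443
M5
G00 X56.4234 Y149.2802
M4 S470
G01 X91.9101 Y149.2802 F2443
G01 X91.9101 Y101.1621 F2443
G01 X56.4234 Y101.1621 F2443
G01 X56.4234 Y149.2802 F2443
M5
G00 X115.0488 Y104.4139
M4 S470
G01 X103.5664 Y134.2475 F2443
G01 X86.3928 Y162.3288 F2443
G01 X89.0910 Y170.4634 F2443
M5
G00 X0.0000 Y0.0000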